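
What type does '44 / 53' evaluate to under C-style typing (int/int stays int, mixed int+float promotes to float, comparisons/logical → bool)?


Operand types: int / int
Rule: mixed int/float promotes to float; int/int stays int
Result type: int


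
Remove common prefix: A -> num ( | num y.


Common prefix: 'num'
Factored: A -> num A', A' -> ( | y


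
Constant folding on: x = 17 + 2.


17 + 2 = 19 at compile time
Optimized: x = 19


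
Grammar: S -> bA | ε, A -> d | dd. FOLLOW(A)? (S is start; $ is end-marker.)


$ ∈ FOLLOW(S). For each A -> αBβ: add FIRST(β)\{ε} to FOLLOW(B); if β nullable, add FOLLOW(A).
FOLLOW(A) = {$}


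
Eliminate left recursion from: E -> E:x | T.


Left-recursive alternatives: E:x; non-recursive: T
Introduce E': E -> TE', E' -> :xE' | ε


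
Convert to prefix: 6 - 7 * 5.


'*' binds tighter: tree is (- 6 (* 7 5))
Prefix: - 6 * 7 5


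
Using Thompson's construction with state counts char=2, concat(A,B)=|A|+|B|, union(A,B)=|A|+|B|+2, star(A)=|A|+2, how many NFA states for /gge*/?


Syntax tree has 3 char leaf(s), 0 union(s), 1 star(s)
chars contribute 3×2 = 6; each union adds +2; each star adds +2
Total: 6 + 0 + 2 = 8 states


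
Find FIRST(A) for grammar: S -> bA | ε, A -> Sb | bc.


Per alternative of A: FIRST(Sb) = {b}; FIRST(bc) = {b}
FIRST(A) = {b}


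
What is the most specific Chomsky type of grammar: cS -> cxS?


LHS has context (more than one symbol) and |LHS| ≤ |RHS|
Classification: Type 1 (Context-Sensitive)


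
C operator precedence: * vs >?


'*' is multiplicative (level 10); '>' is relational (level 7)
Higher level binds tighter
'*' has higher precedence than '>'


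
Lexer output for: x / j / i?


Scan left to right, longest-match per lexeme
Tokens: ID(x), OP(/), ID(j), OP(/), ID(i)


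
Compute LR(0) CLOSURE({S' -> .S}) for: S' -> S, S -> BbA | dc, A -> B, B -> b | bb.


Start: S' -> .S
For each item with dot before a nonterminal B, add B -> .γ for every B-production
Closure: [S' -> .S, S -> .BbA, S -> .dc, B -> .b, B -> .bb]


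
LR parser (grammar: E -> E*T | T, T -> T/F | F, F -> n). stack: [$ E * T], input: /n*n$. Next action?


'/' can extend T; shift to build T -> T/F
Action: shift


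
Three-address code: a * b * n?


Break into single-operator statements:
t1 = a * b
t2 = t1 * n


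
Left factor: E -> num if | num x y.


Common prefix: 'num'
Factored: E -> num E', E' -> if | x y


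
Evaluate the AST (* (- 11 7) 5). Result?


Evaluate inner: (- 11 7) = 4
Evaluate root: (* 4 5) = 20
Result: 20


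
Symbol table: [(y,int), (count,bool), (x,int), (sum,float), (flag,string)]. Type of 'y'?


Lookup 'y' → type int


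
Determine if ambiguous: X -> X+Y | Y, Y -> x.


precedence layered via separate nonterminal Y: deterministic
Unambiguous


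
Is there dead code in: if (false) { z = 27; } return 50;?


condition is constant false, so the whole block is unreachable
Dead: 'if (false) { z = 27; }'


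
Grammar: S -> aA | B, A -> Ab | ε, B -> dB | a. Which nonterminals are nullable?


A nonterminal is nullable iff some alternative derives ε (directly, or every symbol in it is nullable)
Nullable: {A}


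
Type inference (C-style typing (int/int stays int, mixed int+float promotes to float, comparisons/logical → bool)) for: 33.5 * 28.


Operand types: float * int
Rule: mixed int/float promotes to float; int/int stays int
Result type: float


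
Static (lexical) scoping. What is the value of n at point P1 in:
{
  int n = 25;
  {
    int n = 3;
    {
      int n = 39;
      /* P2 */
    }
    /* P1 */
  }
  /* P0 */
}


n declared in the same block as P1
n = 3


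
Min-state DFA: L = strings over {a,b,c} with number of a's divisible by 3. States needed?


Track (count of a) mod 3: states 0..2, accept at 0
Minimal DFA: 3 states


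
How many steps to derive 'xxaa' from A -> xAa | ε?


Derivation: A => xAa => xxAaa => xxaa
Steps: 3


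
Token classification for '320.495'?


Pattern: digits with a decimal point
Type: FLOAT_LITERAL


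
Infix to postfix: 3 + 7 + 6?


Left to right (same or higher precedence on left)
Postfix: 3 7 + 6 +


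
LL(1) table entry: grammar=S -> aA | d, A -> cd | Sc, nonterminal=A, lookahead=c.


For [A, c]: 'c' ∈ FIRST(cd)
Entry: A -> cd


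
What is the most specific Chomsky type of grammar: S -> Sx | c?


Left-linear: every RHS is a terminal or one nonterminal followed by a terminal
Classification: Type 3 (Regular)


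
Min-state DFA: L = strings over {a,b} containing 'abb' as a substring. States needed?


KMP-style automaton: 3 progress states + 1 absorbing accept = 4
Minimal DFA: 4 states


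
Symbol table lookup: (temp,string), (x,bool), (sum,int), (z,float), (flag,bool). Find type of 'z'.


Lookup 'z' → type float


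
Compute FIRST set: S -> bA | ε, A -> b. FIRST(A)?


Per alternative of A: FIRST(b) = {b}
FIRST(A) = {b}


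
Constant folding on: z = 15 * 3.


15 * 3 = 45 at compile time
Optimized: z = 45


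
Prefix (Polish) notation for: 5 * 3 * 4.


left-to-right (same/higher precedence on left): tree is (* (* 5 3) 4)
Prefix: * * 5 3 4


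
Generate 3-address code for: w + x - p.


Break into single-operator statements:
t1 = w + x
t2 = t1 - p


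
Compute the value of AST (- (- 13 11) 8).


Evaluate inner: (- 13 11) = 2
Evaluate root: (- 2 8) = -6
Result: -6


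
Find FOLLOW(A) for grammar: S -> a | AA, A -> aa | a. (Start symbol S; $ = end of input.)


$ ∈ FOLLOW(S). For each A -> αBβ: add FIRST(β)\{ε} to FOLLOW(B); if β nullable, add FOLLOW(A).
FOLLOW(A) = {$, a}


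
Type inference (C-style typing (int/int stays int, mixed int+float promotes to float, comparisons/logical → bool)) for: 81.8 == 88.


Operand types: float == int
Rule: comparison yields bool
Result type: bool


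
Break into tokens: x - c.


Scan left to right, longest-match per lexeme
Tokens: ID(x), OP(-), ID(c)


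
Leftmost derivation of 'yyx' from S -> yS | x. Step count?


Derivation: S => yS => yyS => yyx
Steps: 3


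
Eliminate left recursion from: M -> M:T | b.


Left-recursive alternatives: M:T; non-recursive: b
Introduce M': M -> bM', M' -> :TM' | ε


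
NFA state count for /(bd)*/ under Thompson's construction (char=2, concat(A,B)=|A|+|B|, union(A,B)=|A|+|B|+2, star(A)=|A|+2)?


Syntax tree has 2 char leaf(s), 0 union(s), 1 star(s)
chars contribute 2×2 = 4; each union adds +2; each star adds +2
Total: 4 + 0 + 2 = 6 states


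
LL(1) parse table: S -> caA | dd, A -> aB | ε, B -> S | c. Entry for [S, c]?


For [S, c]: 'c' ∈ FIRST(caA)
Entry: S -> caA


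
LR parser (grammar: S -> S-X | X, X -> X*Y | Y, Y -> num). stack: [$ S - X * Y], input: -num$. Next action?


handle 'X*Y' on top
Action: reduce (X -> X*Y)


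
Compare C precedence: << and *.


'*' is multiplicative (level 10); '<<' is shift (level 8)
Higher level binds tighter
'*' has higher precedence than '<<'


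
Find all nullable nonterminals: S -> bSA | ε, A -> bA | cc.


A nonterminal is nullable iff some alternative derives ε (directly, or every symbol in it is nullable)
Nullable: {S}


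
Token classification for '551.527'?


Pattern: digits with a decimal point
Type: FLOAT_LITERAL


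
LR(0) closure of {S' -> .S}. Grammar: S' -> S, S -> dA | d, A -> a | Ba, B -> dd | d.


Start: S' -> .S
For each item with dot before a nonterminal B, add B -> .γ for every B-production
Closure: [S' -> .S, S -> .dA, S -> .d]


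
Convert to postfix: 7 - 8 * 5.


* has higher precedence, evaluate 8*5 first
Postfix: 7 8 5 * -


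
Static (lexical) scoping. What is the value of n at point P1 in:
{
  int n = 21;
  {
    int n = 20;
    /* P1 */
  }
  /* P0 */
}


n declared in the same block as P1
n = 20


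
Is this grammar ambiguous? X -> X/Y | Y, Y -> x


precedence layered via separate nonterminal Y: deterministic
Unambiguous


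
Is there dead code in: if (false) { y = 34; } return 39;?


condition is constant false, so the whole block is unreachable
Dead: 'if (false) { y = 34; }'


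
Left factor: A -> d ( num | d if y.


Common prefix: 'd'
Factored: A -> d A', A' -> ( num | if y


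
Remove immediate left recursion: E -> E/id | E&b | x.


Left-recursive alternatives: E/id, E&b; non-recursive: x
Introduce E': E -> xE', E' -> /idE' | &bE' | ε


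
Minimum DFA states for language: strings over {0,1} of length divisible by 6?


Track length mod 6: states 0..5, accept at 0
Minimal DFA: 6 states


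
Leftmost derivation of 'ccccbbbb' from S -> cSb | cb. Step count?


Derivation: S => cSb => ccSbb => cccSbbb => ccccbbbb
Steps: 4


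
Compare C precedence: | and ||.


'|' is bitwise OR (level 3); '||' is logical OR (level 1)
Higher level binds tighter
'|' has higher precedence than '||'


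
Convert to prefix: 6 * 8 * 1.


left-to-right (same/higher precedence on left): tree is (* (* 6 8) 1)
Prefix: * * 6 8 1


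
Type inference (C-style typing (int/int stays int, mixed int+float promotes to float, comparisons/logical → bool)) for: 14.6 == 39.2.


Operand types: float == float
Rule: comparison yields bool
Result type: bool


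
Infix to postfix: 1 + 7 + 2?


Left to right (same or higher precedence on left)
Postfix: 1 7 + 2 +


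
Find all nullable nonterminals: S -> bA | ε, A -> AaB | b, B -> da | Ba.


A nonterminal is nullable iff some alternative derives ε (directly, or every symbol in it is nullable)
Nullable: {S}


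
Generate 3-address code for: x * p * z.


Break into single-operator statements:
t1 = x * p
t2 = t1 * z


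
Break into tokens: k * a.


Scan left to right, longest-match per lexeme
Tokens: ID(k), OP(*), ID(a)


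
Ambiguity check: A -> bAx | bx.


balanced b^n…x^n: each string has a unique parse
Unambiguous


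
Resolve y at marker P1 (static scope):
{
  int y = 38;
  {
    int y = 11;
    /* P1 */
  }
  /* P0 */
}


y declared in the same block as P1
y = 11


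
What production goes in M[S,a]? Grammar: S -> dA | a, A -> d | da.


For [S, a]: 'a' ∈ FIRST(a)
Entry: S -> a


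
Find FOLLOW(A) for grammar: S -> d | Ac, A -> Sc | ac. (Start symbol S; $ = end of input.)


$ ∈ FOLLOW(S). For each A -> αBβ: add FIRST(β)\{ε} to FOLLOW(B); if β nullable, add FOLLOW(A).
FOLLOW(A) = {c}


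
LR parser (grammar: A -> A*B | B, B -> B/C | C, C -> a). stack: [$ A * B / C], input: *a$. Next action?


handle 'B/C' on top
Action: reduce (B -> B/C)


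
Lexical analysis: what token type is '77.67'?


Pattern: digits with a decimal point
Type: FLOAT_LITERAL


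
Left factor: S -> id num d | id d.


Common prefix: 'id'
Factored: S -> id S', S' -> num d | d


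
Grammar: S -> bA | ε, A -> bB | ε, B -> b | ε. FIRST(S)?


Per alternative of S: FIRST(bA) = {b}; FIRST(ε) = {ε}
FIRST(S) = {b, ε}


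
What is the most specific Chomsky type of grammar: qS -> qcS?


LHS has context (more than one symbol) and |LHS| ≤ |RHS|
Classification: Type 1 (Context-Sensitive)


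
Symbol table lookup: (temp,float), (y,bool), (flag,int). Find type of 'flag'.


Lookup 'flag' → type int


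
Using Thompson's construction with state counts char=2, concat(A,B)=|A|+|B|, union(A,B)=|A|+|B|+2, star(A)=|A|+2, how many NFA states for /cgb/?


Syntax tree has 3 char leaf(s), 0 union(s), 0 star(s)
chars contribute 3×2 = 6; each union adds +2; each star adds +2
Total: 6 + 0 + 0 = 6 states


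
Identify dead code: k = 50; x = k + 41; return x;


k is read by x's definition; x is returned
No dead code


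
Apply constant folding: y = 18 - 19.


18 - 19 = -1 at compile time
Optimized: y = -1


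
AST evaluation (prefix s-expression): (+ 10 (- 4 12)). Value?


Evaluate inner: (- 4 12) = -8
Evaluate root: (+ 10 -8) = 2
Result: 2


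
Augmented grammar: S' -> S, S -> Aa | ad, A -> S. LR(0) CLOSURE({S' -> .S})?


Start: S' -> .S
For each item with dot before a nonterminal B, add B -> .γ for every B-production
Closure: [S' -> .S, S -> .Aa, S -> .ad, A -> .S]


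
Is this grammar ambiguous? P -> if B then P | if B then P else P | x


dangling else: 'if B then if B then x else x' parses two ways
Ambiguous


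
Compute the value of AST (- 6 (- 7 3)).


Evaluate inner: (- 7 3) = 4
Evaluate root: (- 6 4) = 2
Result: 2


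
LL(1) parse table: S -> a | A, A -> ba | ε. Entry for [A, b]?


For [A, b]: 'b' ∈ FIRST(ba)
Entry: A -> ba


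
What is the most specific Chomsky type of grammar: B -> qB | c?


Right-linear: every RHS is a terminal or a terminal followed by one nonterminal
Classification: Type 3 (Regular)


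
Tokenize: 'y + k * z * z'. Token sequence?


Scan left to right, longest-match per lexeme
Tokens: ID(y), OP(+), ID(k), OP(*), ID(z), OP(*), ID(z)


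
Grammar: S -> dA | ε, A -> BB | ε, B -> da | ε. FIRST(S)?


Per alternative of S: FIRST(dA) = {d}; FIRST(ε) = {ε}
FIRST(S) = {d, ε}


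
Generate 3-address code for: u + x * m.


Break into single-operator statements:
t1 = x * m
t2 = u + t1


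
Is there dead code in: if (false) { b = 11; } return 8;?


condition is constant false, so the whole block is unreachable
Dead: 'if (false) { b = 11; }'


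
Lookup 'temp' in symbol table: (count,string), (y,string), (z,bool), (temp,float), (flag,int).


Lookup 'temp' → type float


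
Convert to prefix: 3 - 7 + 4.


left-to-right (same/higher precedence on left): tree is (+ (- 3 7) 4)
Prefix: + - 3 7 4


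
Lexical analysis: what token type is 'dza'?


Pattern: letter/underscore followed by alphanumerics, not a keyword
Type: IDENTIFIER


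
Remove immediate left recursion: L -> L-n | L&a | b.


Left-recursive alternatives: L-n, L&a; non-recursive: b
Introduce L': L -> bL', L' -> -nL' | &aL' | ε


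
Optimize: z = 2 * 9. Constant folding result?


2 * 9 = 18 at compile time
Optimized: z = 18


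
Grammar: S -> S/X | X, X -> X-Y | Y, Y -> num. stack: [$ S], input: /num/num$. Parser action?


shift '/' to continue S -> S/X
Action: shift


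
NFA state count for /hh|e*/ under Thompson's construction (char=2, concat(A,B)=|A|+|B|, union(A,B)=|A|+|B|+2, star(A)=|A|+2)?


Syntax tree has 3 char leaf(s), 1 union(s), 1 star(s)
chars contribute 3×2 = 6; each union adds +2; each star adds +2
Total: 6 + 2 + 2 = 10 states


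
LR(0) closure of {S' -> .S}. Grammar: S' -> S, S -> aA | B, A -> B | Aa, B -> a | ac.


Start: S' -> .S
For each item with dot before a nonterminal B, add B -> .γ for every B-production
Closure: [S' -> .S, S -> .aA, S -> .B, B -> .a, B -> .ac]


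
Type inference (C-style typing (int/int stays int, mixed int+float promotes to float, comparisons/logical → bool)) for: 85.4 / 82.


Operand types: float / int
Rule: mixed int/float promotes to float; int/int stays int
Result type: float


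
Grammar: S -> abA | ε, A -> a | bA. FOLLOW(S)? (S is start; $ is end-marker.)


$ ∈ FOLLOW(S). For each A -> αBβ: add FIRST(β)\{ε} to FOLLOW(B); if β nullable, add FOLLOW(A).
FOLLOW(S) = {$}


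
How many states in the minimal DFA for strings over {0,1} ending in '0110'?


Track the longest suffix of input matching a prefix of '0110': 5 classes (prefixes of length 0..4)
Minimal DFA: 5 states


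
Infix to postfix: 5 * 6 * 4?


Left to right (same or higher precedence on left)
Postfix: 5 6 * 4 *


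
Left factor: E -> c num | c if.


Common prefix: 'c'
Factored: E -> c E', E' -> num | if


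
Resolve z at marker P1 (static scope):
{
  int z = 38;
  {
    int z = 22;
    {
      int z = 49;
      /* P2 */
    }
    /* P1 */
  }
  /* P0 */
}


z declared in the same block as P1
z = 22


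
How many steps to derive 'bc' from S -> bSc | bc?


Derivation: S => bc
Steps: 1


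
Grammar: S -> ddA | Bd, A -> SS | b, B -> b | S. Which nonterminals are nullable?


A nonterminal is nullable iff some alternative derives ε (directly, or every symbol in it is nullable)
Nullable: {}


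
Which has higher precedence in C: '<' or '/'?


'/' is multiplicative (level 10); '<' is relational (level 7)
Higher level binds tighter
'/' has higher precedence than '<'


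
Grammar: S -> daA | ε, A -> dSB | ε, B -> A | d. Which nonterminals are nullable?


A nonterminal is nullable iff some alternative derives ε (directly, or every symbol in it is nullable)
Nullable: {A, B, S}


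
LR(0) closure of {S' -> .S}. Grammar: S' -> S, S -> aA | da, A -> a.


Start: S' -> .S
For each item with dot before a nonterminal B, add B -> .γ for every B-production
Closure: [S' -> .S, S -> .aA, S -> .da]


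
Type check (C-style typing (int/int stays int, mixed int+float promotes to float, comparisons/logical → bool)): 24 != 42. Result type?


Operand types: int != int
Rule: comparison yields bool
Result type: bool


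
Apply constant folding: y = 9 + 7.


9 + 7 = 16 at compile time
Optimized: y = 16


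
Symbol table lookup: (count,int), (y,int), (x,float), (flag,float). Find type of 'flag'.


Lookup 'flag' → type float


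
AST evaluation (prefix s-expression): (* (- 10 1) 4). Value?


Evaluate inner: (- 10 1) = 9
Evaluate root: (* 9 4) = 36
Result: 36


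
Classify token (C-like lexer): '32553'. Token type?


Pattern: digits only
Type: INTEGER_LITERAL


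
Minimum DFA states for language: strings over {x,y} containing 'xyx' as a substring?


KMP-style automaton: 3 progress states + 1 absorbing accept = 4
Minimal DFA: 4 states


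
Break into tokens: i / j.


Scan left to right, longest-match per lexeme
Tokens: ID(i), OP(/), ID(j)


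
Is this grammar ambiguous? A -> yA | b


right-linear, alternatives start with distinct terminals 'y' vs 'b': unique leftmost derivation
Unambiguous


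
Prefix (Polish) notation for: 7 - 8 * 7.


'*' binds tighter: tree is (- 7 (* 8 7))
Prefix: - 7 * 8 7


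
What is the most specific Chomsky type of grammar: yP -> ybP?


LHS has context (more than one symbol) and |LHS| ≤ |RHS|
Classification: Type 1 (Context-Sensitive)


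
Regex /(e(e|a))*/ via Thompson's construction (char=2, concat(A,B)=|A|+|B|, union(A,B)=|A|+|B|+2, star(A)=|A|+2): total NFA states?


Syntax tree has 3 char leaf(s), 1 union(s), 1 star(s)
chars contribute 3×2 = 6; each union adds +2; each star adds +2
Total: 6 + 2 + 2 = 10 states


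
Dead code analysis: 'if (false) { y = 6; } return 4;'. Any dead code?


condition is constant false, so the whole block is unreachable
Dead: 'if (false) { y = 6; }'


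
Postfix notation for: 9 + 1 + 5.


Left to right (same or higher precedence on left)
Postfix: 9 1 + 5 +


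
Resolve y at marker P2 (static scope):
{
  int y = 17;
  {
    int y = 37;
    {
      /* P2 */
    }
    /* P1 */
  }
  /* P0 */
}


P2's block does not declare y; resolves to the enclosing declaration at depth 1
y = 37


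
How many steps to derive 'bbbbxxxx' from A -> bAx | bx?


Derivation: A => bAx => bbAxx => bbbAxxx => bbbbxxxx
Steps: 4


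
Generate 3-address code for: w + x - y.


Break into single-operator statements:
t1 = w + x
t2 = t1 - y


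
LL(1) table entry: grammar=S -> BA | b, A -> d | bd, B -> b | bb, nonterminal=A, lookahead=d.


For [A, d]: 'd' ∈ FIRST(d)
Entry: A -> d


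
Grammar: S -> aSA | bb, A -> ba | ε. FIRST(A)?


Per alternative of A: FIRST(ba) = {b}; FIRST(ε) = {ε}
FIRST(A) = {b, ε}


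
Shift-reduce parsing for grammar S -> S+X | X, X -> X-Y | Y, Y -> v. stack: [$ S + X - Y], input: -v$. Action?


handle 'X-Y' on top
Action: reduce (X -> X-Y)


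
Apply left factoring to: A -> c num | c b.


Common prefix: 'c'
Factored: A -> c A', A' -> num | b


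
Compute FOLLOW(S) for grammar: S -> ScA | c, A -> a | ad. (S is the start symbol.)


$ ∈ FOLLOW(S). For each A -> αBβ: add FIRST(β)\{ε} to FOLLOW(B); if β nullable, add FOLLOW(A).
FOLLOW(S) = {$, c}


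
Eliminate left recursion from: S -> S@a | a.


Left-recursive alternatives: S@a; non-recursive: a
Introduce S': S -> aS', S' -> @aS' | ε


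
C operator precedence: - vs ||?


'-' is additive (level 9); '||' is logical OR (level 1)
Higher level binds tighter
'-' has higher precedence than '||'


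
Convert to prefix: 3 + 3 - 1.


left-to-right (same/higher precedence on left): tree is (- (+ 3 3) 1)
Prefix: - + 3 3 1


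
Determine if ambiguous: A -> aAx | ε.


balanced a^n…x^n: each string has a unique parse
Unambiguous


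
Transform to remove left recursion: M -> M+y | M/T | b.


Left-recursive alternatives: M+y, M/T; non-recursive: b
Introduce M': M -> bM', M' -> +yM' | /TM' | ε


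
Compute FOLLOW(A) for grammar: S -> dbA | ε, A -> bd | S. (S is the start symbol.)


$ ∈ FOLLOW(S). For each A -> αBβ: add FIRST(β)\{ε} to FOLLOW(B); if β nullable, add FOLLOW(A).
FOLLOW(A) = {$}


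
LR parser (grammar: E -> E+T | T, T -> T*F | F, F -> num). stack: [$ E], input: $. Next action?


start symbol E on stack, input exhausted
Action: accept


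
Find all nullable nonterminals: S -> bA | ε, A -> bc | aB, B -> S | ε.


A nonterminal is nullable iff some alternative derives ε (directly, or every symbol in it is nullable)
Nullable: {B, S}


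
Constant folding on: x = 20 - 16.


20 - 16 = 4 at compile time
Optimized: x = 4


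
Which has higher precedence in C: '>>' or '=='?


'>>' is shift (level 8); '==' is equality (level 6)
Higher level binds tighter
'>>' has higher precedence than '=='


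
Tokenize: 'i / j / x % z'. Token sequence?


Scan left to right, longest-match per lexeme
Tokens: ID(i), OP(/), ID(j), OP(/), ID(x), OP(%), ID(z)


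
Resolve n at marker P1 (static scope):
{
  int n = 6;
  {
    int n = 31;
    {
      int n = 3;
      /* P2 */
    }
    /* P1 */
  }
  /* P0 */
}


n declared in the same block as P1
n = 31


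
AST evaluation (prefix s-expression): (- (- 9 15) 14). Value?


Evaluate inner: (- 9 15) = -6
Evaluate root: (- -6 14) = -20
Result: -20


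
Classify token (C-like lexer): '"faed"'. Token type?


Pattern: double-quoted sequence
Type: STRING_LITERAL


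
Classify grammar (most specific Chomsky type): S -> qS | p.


Right-linear: every RHS is a terminal or a terminal followed by one nonterminal
Classification: Type 3 (Regular)


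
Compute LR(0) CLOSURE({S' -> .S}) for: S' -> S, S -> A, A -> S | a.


Start: S' -> .S
For each item with dot before a nonterminal B, add B -> .γ for every B-production
Closure: [S' -> .S, S -> .A, A -> .S, A -> .a]


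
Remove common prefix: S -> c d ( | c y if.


Common prefix: 'c'
Factored: S -> c S', S' -> d ( | y if


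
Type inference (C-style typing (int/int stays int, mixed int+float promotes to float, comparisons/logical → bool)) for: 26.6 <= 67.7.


Operand types: float <= float
Rule: comparison yields bool
Result type: bool


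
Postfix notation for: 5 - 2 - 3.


Left to right (same or higher precedence on left)
Postfix: 5 2 - 3 -


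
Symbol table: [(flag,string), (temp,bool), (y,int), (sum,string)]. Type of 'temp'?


Lookup 'temp' → type bool


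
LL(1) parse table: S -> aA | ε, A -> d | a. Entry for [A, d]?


For [A, d]: 'd' ∈ FIRST(d)
Entry: A -> d


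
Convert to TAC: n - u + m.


Break into single-operator statements:
t1 = n - u
t2 = t1 + m


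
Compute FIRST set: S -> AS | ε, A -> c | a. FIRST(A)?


Per alternative of A: FIRST(c) = {c}; FIRST(a) = {a}
FIRST(A) = {a, c}


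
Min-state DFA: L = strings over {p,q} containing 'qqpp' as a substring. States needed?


KMP-style automaton: 4 progress states + 1 absorbing accept = 5
Minimal DFA: 5 states


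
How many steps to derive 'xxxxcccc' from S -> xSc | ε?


Derivation: S => xSc => xxScc => xxxSccc => xxxxScccc => xxxxcccc
Steps: 5


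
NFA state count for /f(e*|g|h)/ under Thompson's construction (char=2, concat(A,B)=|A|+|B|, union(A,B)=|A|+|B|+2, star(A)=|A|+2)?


Syntax tree has 4 char leaf(s), 2 union(s), 1 star(s)
chars contribute 4×2 = 8; each union adds +2; each star adds +2
Total: 8 + 4 + 2 = 14 states


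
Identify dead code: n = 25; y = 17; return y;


n is assigned but never read
Dead: 'n = 25'


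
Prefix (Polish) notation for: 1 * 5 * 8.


left-to-right (same/higher precedence on left): tree is (* (* 1 5) 8)
Prefix: * * 1 5 8


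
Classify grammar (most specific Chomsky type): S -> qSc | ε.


Single nonterminal LHS, but q^n c^n is not regular
Classification: Type 2 (Context-Free)


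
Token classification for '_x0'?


Pattern: letter/underscore followed by alphanumerics, not a keyword
Type: IDENTIFIER


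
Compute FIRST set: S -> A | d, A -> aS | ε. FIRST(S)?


Per alternative of S: FIRST(A) = {a, ε}; FIRST(d) = {d}
FIRST(S) = {a, d, ε}


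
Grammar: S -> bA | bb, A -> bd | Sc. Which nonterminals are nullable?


A nonterminal is nullable iff some alternative derives ε (directly, or every symbol in it is nullable)
Nullable: {}


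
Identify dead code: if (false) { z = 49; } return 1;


condition is constant false, so the whole block is unreachable
Dead: 'if (false) { z = 49; }'


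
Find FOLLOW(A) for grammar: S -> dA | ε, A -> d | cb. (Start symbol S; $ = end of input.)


$ ∈ FOLLOW(S). For each A -> αBβ: add FIRST(β)\{ε} to FOLLOW(B); if β nullable, add FOLLOW(A).
FOLLOW(A) = {$}


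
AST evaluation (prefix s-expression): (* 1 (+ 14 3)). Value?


Evaluate inner: (+ 14 3) = 17
Evaluate root: (* 1 17) = 17
Result: 17


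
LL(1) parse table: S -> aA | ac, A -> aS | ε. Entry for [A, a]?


For [A, a]: 'a' ∈ FIRST(aS)
Entry: A -> aS


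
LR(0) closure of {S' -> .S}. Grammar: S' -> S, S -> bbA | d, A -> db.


Start: S' -> .S
For each item with dot before a nonterminal B, add B -> .γ for every B-production
Closure: [S' -> .S, S -> .bbA, S -> .d]


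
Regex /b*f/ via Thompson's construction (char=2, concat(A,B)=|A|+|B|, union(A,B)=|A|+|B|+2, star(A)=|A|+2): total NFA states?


Syntax tree has 2 char leaf(s), 0 union(s), 1 star(s)
chars contribute 2×2 = 4; each union adds +2; each star adds +2
Total: 4 + 0 + 2 = 6 states


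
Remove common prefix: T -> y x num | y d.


Common prefix: 'y'
Factored: T -> y T', T' -> x num | d


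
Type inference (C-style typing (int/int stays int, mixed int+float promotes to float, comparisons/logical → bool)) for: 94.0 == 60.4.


Operand types: float == float
Rule: comparison yields bool
Result type: bool


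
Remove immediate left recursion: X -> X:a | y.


Left-recursive alternatives: X:a; non-recursive: y
Introduce X': X -> yX', X' -> :aX' | ε


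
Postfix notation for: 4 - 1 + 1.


Left to right (same or higher precedence on left)
Postfix: 4 1 - 1 +


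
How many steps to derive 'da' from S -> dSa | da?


Derivation: S => da
Steps: 1


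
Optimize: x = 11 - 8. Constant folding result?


11 - 8 = 3 at compile time
Optimized: x = 3


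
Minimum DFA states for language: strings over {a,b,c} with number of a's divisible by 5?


Track (count of a) mod 5: states 0..4, accept at 0
Minimal DFA: 5 states


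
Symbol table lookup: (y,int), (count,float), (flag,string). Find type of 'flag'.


Lookup 'flag' → type string


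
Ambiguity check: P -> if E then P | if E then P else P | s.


dangling else: 'if E then if E then s else s' parses two ways
Ambiguous


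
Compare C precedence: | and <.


'<' is relational (level 7); '|' is bitwise OR (level 3)
Higher level binds tighter
'<' has higher precedence than '|'


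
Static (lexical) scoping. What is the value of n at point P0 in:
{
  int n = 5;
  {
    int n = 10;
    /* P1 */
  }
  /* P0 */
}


n declared in the same block as P0
n = 5


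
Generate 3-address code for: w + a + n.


Break into single-operator statements:
t1 = w + a
t2 = t1 + n


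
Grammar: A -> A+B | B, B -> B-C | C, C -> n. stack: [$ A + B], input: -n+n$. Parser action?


'-' can extend B; shift to build B -> B-C
Action: shift


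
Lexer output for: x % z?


Scan left to right, longest-match per lexeme
Tokens: ID(x), OP(%), ID(z)


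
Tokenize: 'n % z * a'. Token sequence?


Scan left to right, longest-match per lexeme
Tokens: ID(n), OP(%), ID(z), OP(*), ID(a)


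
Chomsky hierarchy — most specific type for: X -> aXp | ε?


Single nonterminal LHS, but a^n p^n is not regular
Classification: Type 2 (Context-Free)


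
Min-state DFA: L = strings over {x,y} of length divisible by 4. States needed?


Track length mod 4: states 0..3, accept at 0
Minimal DFA: 4 states


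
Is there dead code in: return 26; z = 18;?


statement follows a return and is unreachable
Dead: 'z = 18'


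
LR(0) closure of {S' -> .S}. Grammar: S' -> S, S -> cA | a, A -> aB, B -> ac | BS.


Start: S' -> .S
For each item with dot before a nonterminal B, add B -> .γ for every B-production
Closure: [S' -> .S, S -> .cA, S -> .a]


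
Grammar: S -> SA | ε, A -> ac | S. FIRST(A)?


Per alternative of A: FIRST(ac) = {a}; FIRST(S) = {a, ε}
FIRST(A) = {a, ε}


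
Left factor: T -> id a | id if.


Common prefix: 'id'
Factored: T -> id T', T' -> a | if


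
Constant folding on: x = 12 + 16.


12 + 16 = 28 at compile time
Optimized: x = 28


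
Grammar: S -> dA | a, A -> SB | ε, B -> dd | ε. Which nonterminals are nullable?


A nonterminal is nullable iff some alternative derives ε (directly, or every symbol in it is nullable)
Nullable: {A, B}


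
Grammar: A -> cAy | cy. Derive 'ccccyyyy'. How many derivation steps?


Derivation: A => cAy => ccAyy => cccAyyy => ccccyyyy
Steps: 4


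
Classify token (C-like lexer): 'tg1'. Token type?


Pattern: letter/underscore followed by alphanumerics, not a keyword
Type: IDENTIFIER


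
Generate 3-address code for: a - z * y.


Break into single-operator statements:
t1 = z * y
t2 = a - t1


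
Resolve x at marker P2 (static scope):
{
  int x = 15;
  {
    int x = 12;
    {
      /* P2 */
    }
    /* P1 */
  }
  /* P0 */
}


P2's block does not declare x; resolves to the enclosing declaration at depth 1
x = 12


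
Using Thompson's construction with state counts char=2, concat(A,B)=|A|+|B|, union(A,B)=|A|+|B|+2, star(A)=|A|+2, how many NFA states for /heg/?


Syntax tree has 3 char leaf(s), 0 union(s), 0 star(s)
chars contribute 3×2 = 6; each union adds +2; each star adds +2
Total: 6 + 0 + 0 = 6 states


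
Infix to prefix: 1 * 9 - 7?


left-to-right (same/higher precedence on left): tree is (- (* 1 9) 7)
Prefix: - * 1 9 7


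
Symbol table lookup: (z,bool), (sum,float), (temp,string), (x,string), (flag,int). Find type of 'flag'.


Lookup 'flag' → type int


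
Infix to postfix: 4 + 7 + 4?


Left to right (same or higher precedence on left)
Postfix: 4 7 + 4 +


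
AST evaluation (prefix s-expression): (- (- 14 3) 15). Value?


Evaluate inner: (- 14 3) = 11
Evaluate root: (- 11 15) = -4
Result: -4


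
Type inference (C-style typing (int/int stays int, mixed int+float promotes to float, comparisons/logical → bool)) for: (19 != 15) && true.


Operand types: bool && bool
Rule: logical operators take bool operands and yield bool
Result type: bool


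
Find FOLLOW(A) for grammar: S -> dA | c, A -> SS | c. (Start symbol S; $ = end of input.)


$ ∈ FOLLOW(S). For each A -> αBβ: add FIRST(β)\{ε} to FOLLOW(B); if β nullable, add FOLLOW(A).
FOLLOW(A) = {$, c, d}


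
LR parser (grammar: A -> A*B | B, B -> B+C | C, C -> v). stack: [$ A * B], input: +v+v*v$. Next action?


'+' can extend B; shift to build B -> B+C
Action: shift


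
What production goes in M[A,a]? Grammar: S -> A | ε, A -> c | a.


For [A, a]: 'a' ∈ FIRST(a)
Entry: A -> a


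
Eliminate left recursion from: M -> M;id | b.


Left-recursive alternatives: M;id; non-recursive: b
Introduce M': M -> bM', M' -> ;idM' | ε


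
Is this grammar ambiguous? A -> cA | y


right-linear, alternatives start with distinct terminals 'c' vs 'y': unique leftmost derivation
Unambiguous


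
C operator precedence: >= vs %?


'%' is multiplicative (level 10); '>=' is relational (level 7)
Higher level binds tighter
'%' has higher precedence than '>='


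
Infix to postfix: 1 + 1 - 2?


Left to right (same or higher precedence on left)
Postfix: 1 1 + 2 -


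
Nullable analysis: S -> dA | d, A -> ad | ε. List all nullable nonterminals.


A nonterminal is nullable iff some alternative derives ε (directly, or every symbol in it is nullable)
Nullable: {A}


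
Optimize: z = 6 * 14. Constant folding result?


6 * 14 = 84 at compile time
Optimized: z = 84


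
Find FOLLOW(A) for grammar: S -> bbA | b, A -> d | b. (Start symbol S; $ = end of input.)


$ ∈ FOLLOW(S). For each A -> αBβ: add FIRST(β)\{ε} to FOLLOW(B); if β nullable, add FOLLOW(A).
FOLLOW(A) = {$}


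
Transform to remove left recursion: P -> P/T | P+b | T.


Left-recursive alternatives: P/T, P+b; non-recursive: T
Introduce P': P -> TP', P' -> /TP' | +bP' | ε


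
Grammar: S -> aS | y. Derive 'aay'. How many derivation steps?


Derivation: S => aS => aaS => aay
Steps: 3


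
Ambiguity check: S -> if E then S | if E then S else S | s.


dangling else: 'if E then if E then s else s' parses two ways
Ambiguous


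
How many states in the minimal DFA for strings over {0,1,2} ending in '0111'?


Track the longest suffix of input matching a prefix of '0111': 5 classes (prefixes of length 0..4)
Minimal DFA: 5 states


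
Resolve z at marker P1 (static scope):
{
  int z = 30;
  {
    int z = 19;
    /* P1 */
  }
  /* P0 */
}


z declared in the same block as P1
z = 19


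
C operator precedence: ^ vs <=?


'<=' is relational (level 7); '^' is bitwise XOR (level 4)
Higher level binds tighter
'<=' has higher precedence than '^'


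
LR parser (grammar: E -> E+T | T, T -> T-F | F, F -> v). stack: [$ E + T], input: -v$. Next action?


'-' can extend T; shift to build T -> T-F
Action: shift


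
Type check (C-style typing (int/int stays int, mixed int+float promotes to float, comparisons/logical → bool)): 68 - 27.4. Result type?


Operand types: int - float
Rule: mixed int/float promotes to float; int/int stays int
Result type: float


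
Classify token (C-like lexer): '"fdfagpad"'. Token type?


Pattern: double-quoted sequence
Type: STRING_LITERAL


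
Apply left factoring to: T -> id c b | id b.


Common prefix: 'id'
Factored: T -> id T', T' -> c b | b


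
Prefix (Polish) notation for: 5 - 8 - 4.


left-to-right (same/higher precedence on left): tree is (- (- 5 8) 4)
Prefix: - - 5 8 4


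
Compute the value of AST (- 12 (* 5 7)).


Evaluate inner: (* 5 7) = 35
Evaluate root: (- 12 35) = -23
Result: -23


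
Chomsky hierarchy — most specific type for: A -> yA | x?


Right-linear: every RHS is a terminal or a terminal followed by one nonterminal
Classification: Type 3 (Regular)


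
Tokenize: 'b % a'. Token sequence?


Scan left to right, longest-match per lexeme
Tokens: ID(b), OP(%), ID(a)


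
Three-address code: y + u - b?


Break into single-operator statements:
t1 = y + u
t2 = t1 - b


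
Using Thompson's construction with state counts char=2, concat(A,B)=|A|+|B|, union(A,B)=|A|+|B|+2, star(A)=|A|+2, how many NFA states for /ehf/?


Syntax tree has 3 char leaf(s), 0 union(s), 0 star(s)
chars contribute 3×2 = 6; each union adds +2; each star adds +2
Total: 6 + 0 + 0 = 6 states


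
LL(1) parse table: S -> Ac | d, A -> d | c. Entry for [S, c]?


For [S, c]: 'c' ∈ FIRST(Ac)
Entry: S -> Ac


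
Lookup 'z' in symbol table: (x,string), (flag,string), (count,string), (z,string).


Lookup 'z' → type string


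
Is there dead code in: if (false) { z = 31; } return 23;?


condition is constant false, so the whole block is unreachable
Dead: 'if (false) { z = 31; }'


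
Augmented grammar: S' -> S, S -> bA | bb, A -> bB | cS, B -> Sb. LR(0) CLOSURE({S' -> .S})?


Start: S' -> .S
For each item with dot before a nonterminal B, add B -> .γ for every B-production
Closure: [S' -> .S, S -> .bA, S -> .bb]


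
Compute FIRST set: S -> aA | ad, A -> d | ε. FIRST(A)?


Per alternative of A: FIRST(d) = {d}; FIRST(ε) = {ε}
FIRST(A) = {d, ε}


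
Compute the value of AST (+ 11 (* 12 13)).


Evaluate inner: (* 12 13) = 156
Evaluate root: (+ 11 156) = 167
Result: 167


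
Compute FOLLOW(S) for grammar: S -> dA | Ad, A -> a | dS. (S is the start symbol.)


$ ∈ FOLLOW(S). For each A -> αBβ: add FIRST(β)\{ε} to FOLLOW(B); if β nullable, add FOLLOW(A).
FOLLOW(S) = {$, d}


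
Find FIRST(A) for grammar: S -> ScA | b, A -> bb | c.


Per alternative of A: FIRST(bb) = {b}; FIRST(c) = {c}
FIRST(A) = {b, c}


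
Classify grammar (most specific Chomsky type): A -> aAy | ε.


Single nonterminal LHS, but a^n y^n is not regular
Classification: Type 2 (Context-Free)


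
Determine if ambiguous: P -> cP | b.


right-linear, alternatives start with distinct terminals 'c' vs 'b': unique leftmost derivation
Unambiguous


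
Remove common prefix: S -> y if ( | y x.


Common prefix: 'y'
Factored: S -> y S', S' -> if ( | x


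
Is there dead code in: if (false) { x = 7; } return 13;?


condition is constant false, so the whole block is unreachable
Dead: 'if (false) { x = 7; }'


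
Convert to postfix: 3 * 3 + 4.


Left to right (same or higher precedence on left)
Postfix: 3 3 * 4 +


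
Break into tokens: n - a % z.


Scan left to right, longest-match per lexeme
Tokens: ID(n), OP(-), ID(a), OP(%), ID(z)


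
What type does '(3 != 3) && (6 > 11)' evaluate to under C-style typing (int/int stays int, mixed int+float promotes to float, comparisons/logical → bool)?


Operand types: bool && bool
Rule: logical operators take bool operands and yield bool
Result type: bool


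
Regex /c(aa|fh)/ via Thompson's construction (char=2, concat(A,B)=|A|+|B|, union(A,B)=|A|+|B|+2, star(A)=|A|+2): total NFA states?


Syntax tree has 5 char leaf(s), 1 union(s), 0 star(s)
chars contribute 5×2 = 10; each union adds +2; each star adds +2
Total: 10 + 2 + 0 = 12 states


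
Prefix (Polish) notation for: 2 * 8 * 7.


left-to-right (same/higher precedence on left): tree is (* (* 2 8) 7)
Prefix: * * 2 8 7


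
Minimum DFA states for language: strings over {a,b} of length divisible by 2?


Track length mod 2: states 0..1, accept at 0
Minimal DFA: 2 states


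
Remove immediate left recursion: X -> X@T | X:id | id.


Left-recursive alternatives: X@T, X:id; non-recursive: id
Introduce X': X -> idX', X' -> @TX' | :idX' | ε


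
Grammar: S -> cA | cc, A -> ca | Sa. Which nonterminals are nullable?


A nonterminal is nullable iff some alternative derives ε (directly, or every symbol in it is nullable)
Nullable: {}


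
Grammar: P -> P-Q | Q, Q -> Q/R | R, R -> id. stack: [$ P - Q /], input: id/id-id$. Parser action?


no handle; shift 'id'
Action: shift


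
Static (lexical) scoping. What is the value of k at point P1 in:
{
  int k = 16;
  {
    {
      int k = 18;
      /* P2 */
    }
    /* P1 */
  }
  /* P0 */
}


P1's block does not declare k; resolves to the enclosing declaration at depth 0
k = 16
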